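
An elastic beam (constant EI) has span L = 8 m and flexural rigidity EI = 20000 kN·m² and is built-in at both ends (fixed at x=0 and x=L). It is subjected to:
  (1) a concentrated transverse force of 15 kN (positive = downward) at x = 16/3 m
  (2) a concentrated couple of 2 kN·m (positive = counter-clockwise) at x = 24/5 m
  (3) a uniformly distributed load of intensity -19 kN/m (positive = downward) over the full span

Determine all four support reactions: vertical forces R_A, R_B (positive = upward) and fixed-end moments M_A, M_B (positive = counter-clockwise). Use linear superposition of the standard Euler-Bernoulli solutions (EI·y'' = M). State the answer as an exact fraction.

R_A = -16144/225 kN, M_A = -20656/225 kN·m, R_B = -14681/225 kN, M_B = 18854/225 kN·m

Load 1 — point force P=15 kN at a=16/3 m (b=L-a=8/3):
  R_A = Pb²(3a+b)/L³ = 15·(8/3)²·(3·(16/3)+(8/3))/8³ = 35/9 kN
  M_A = Pab²/L² = 15·(16/3)·(8/3)²/8² = 80/9 kN·m
  R_B = Pa²(a+3b)/L³ = 15·(16/3)²·((16/3)+3·(8/3))/8³ = 100/9 kN
  M_B = -Pa²b/L² = -15·(16/3)²·(8/3)/8² = -160/9 kN·m
Load 2 — applied couple M₀=2 kN·m at a=24/5 m (b=L-a=16/5):
  R_A = 6M₀ab/L³ = 6·2·(24/5)·(16/5)/8³ = 9/25 kN
  M_A = M₀b(2a-b)/L² = 2·(16/5)·(2·(24/5)-(16/5))/8² = 16/25 kN·m
  R_B = -6M₀ab/L³ = -6·2·(24/5)·(16/5)/8³ = -9/25 kN
  M_B = M₀a(2b-a)/L² = 2·(24/5)·(2·(16/5)-(24/5))/8² = 6/25 kN·m
Load 3 — uniform load w=-19 kN/m over full span:
  R_A = wL/2 = (-19)·8/2 = -76 kN
  M_A = wL²/12 = (-19)·8²/12 = -304/3 kN·m
  R_B = wL/2 = (-19)·8/2 = -76 kN
  M_B = -wL²/12 = -(-19)·8²/12 = 304/3 kN·m
Superposition: R_A = -16144/225 kN, M_A = -20656/225 kN·m, R_B = -14681/225 kN, M_B = 18854/225 kN·m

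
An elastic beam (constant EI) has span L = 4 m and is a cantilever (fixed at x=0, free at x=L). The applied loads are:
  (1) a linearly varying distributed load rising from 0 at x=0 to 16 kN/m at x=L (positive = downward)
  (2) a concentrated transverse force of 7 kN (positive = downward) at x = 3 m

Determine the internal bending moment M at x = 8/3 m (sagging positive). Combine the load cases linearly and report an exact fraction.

M(8/3) = -1213/81 kN·m

Load 1 — triangular load w₀=16 kN/m (0→w₀ over full span):
  M_1 = w₀Lx/2 - w₀L²/3 - w₀x³/(6L) = 16·4·(8/3)/2 - 16·4²/3 - 16·(8/3)³/(6·4) = -1024/81 kN·m
Load 2 — point force P=7 kN at a=3 m (b=L-a=1):
  M_2 = -P(a-x)  [x≤a] = -7·(3-(8/3)) = -7/3 kN·m
Superposition: M = Σ M_i = -1213/81 kN·m ≈ -14.975309 kN·m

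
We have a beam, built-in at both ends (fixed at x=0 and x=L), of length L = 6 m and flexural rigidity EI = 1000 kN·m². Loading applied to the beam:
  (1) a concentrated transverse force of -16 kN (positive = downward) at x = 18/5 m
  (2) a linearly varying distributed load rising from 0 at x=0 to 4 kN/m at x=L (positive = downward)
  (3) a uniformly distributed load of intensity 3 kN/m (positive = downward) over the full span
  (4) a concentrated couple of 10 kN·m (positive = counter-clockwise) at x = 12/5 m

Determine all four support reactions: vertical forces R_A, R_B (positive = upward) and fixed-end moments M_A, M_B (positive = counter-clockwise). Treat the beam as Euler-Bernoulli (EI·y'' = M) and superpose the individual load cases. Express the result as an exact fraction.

R_A = 1171/125 kN, M_A = 723/125 kN·m, R_B = 579/125 kN, M_B = 103/125 kN·m

Load 1 — point force P=-16 kN at a=18/5 m (b=L-a=12/5):
  R_A = Pb²(3a+b)/L³ = (-16)·(12/5)²·(3·(18/5)+(12/5))/6³ = -704/125 kN
  M_A = Pab²/L² = (-16)·(18/5)·(12/5)²/6² = -1152/125 kN·m
  R_B = Pa²(a+3b)/L³ = (-16)·(18/5)²·((18/5)+3·(12/5))/6³ = -1296/125 kN
  M_B = -Pa²b/L² = -(-16)·(18/5)²·(12/5)/6² = 1728/125 kN·m
Load 2 — triangular load w₀=4 kN/m (0→w₀ over full span):
  R_A = 3w₀L/20 = 3·4·6/20 = 18/5 kN
  M_A = w₀L²/30 = 4·6²/30 = 24/5 kN·m
  R_B = 7w₀L/20 = 7·4·6/20 = 42/5 kN
  M_B = -w₀L²/20 = -4·6²/20 = -36/5 kN·m
Load 3 — uniform load w=3 kN/m over full span:
  R_A = wL/2 = 3·6/2 = 9 kN
  M_A = wL²/12 = 3·6²/12 = 9 kN·m
  R_B = wL/2 = 3·6/2 = 9 kN
  M_B = -wL²/12 = -3·6²/12 = -9 kN·m
Load 4 — applied couple M₀=10 kN·m at a=12/5 m (b=L-a=18/5):
  R_A = 6M₀ab/L³ = 6·10·(12/5)·(18/5)/6³ = 12/5 kN
  M_A = M₀b(2a-b)/L² = 10·(18/5)·(2·(12/5)-(18/5))/6² = 6/5 kN·m
  R_B = -6M₀ab/L³ = -6·10·(12/5)·(18/5)/6³ = -12/5 kN
  M_B = M₀a(2b-a)/L² = 10·(12/5)·(2·(18/5)-(12/5))/6² = 16/5 kN·m
Superposition: R_A = 1171/125 kN, M_A = 723/125 kN·m, R_B = 579/125 kN, M_B = 103/125 kN·m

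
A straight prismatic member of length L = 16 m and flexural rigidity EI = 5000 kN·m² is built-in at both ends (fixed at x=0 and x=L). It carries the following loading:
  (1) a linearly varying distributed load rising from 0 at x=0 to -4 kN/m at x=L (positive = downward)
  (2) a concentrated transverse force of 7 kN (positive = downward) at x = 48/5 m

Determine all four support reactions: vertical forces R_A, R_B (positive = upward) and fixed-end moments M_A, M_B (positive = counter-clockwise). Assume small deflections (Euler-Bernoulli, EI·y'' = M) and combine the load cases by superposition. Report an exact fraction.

Load 1 — triangular load w₀=-4 kN/m (0→w₀ over full span):
  R_A = 3w₀L/20 = 3·(-4)·16/20 = -48/5 kN
  M_A = w₀L²/30 = (-4)·16²/30 = -512/15 kN·m
  R_B = 7w₀L/20 = 7·(-4)·16/20 = -112/5 kN
  M_B = -w₀L²/20 = -(-4)·16²/20 = 256/5 kN·m
Load 2 — point force P=7 kN at a=48/5 m (b=L-a=32/5):
  R_A = Pb²(3a+b)/L³ = 7·(32/5)²·(3·(48/5)+(32/5))/16³ = 308/125 kN
  M_A = Pab²/L² = 7·(48/5)·(32/5)²/16² = 1344/125 kN·m
  R_B = Pa²(a+3b)/L³ = 7·(48/5)²·((48/5)+3·(32/5))/16³ = 567/125 kN
  M_B = -Pa²b/L² = -7·(48/5)²·(32/5)/16² = -2016/125 kN·m
Superposition: R_A = -892/125 kN, M_A = -8768/375 kN·m, R_B = -2233/125 kN, M_B = 4384/125 kN·m

R_A = -892/125 kN, M_A = -8768/375 kN·m, R_B = -2233/125 kN, M_B = 4384/125 kN·m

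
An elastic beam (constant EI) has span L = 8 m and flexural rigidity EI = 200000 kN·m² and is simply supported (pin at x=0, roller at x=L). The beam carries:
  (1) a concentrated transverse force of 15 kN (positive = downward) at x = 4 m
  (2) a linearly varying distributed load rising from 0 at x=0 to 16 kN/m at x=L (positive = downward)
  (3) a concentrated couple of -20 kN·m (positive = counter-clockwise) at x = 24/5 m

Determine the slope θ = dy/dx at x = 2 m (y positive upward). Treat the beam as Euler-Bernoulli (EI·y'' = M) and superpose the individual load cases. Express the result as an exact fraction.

Load 1 — point force P=15 kN at a=4 m (b=L-a=4):
  θ_1 = -Pb(L²-b²-3x²)/(6LEI)  [x≤a] = -15·4·(8²-4²-3·2²)/(6·8·200000) = -9/40000 rad
Load 2 — triangular load w₀=16 kN/m (0→w₀ over full span):
  θ_2 = -w₀(7L⁴-30L²x²+15x⁴)/(360LEI) = -16·(7·8⁴-30·8²·2²+15·2⁴)/(360·8·200000) = -1327/2250000 rad
Load 3 — applied couple M₀=-20 kN·m at a=24/5 m (b=L-a=16/5):
  θ_3 = (M₀x²/(2L)+C₁)/EI  [x≤a] with C₁=M₀(3b²-L²)/(6L)=208/15 = ((-20)·2²/(2·8)+(208/15))/200000 = 133/3000000 rad
Superposition: θ = Σ θ_i = -3467/4500000 rad ≈ -0.000770 rad

θ(2) = -3467/4500000 rad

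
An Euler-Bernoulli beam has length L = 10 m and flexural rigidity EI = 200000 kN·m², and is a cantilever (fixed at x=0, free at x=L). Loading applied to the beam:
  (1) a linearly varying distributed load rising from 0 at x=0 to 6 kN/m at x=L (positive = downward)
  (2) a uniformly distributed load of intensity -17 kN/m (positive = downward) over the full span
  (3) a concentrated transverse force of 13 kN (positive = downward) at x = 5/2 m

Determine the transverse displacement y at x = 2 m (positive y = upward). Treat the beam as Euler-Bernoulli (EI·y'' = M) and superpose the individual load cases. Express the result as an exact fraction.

y(2) = 26921/5000000 m

Load 1 — triangular load w₀=6 kN/m (0→w₀ over full span):
  y_1 = (w₀Lx³/12-w₀L²x²/6-w₀x⁵/(120L))/EI = (6·10·2³/12-6·10²·2²/6-6·2⁵/(120·10))/200000 = -2251/1250000 m
Load 2 — uniform load w=-17 kN/m over full span:
  y_2 = -wx²(x²-4Lx+6L²)/(24EI) = -(-17)·2²·(2²-4·10·2+6·10²)/(24·200000) = 2227/300000 m
Load 3 — point force P=13 kN at a=5/2 m (b=L-a=15/2):
  y_3 = -Px²(3a-x)/(6EI)  [x≤a] = -13·2²·(3·(5/2)-2)/(6·200000) = -143/600000 m
Superposition: y = Σ y_i = 26921/5000000 m ≈ 0.005384 m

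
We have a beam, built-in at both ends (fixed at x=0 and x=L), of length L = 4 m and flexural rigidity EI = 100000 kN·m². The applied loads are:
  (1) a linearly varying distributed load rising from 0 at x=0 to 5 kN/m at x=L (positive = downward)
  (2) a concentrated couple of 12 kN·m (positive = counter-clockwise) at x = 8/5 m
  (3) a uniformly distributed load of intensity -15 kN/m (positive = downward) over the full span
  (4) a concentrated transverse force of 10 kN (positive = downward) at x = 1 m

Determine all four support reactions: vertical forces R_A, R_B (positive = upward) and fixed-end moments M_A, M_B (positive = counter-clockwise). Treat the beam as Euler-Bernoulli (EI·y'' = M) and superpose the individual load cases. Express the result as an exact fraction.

R_A = -5697/400 kN, M_A = -6161/600 kN·m, R_B = -10303/400 kN, M_B = 3593/200 kN·m

Load 1 — triangular load w₀=5 kN/m (0→w₀ over full span):
  R_A = 3w₀L/20 = 3·5·4/20 = 3 kN
  M_A = w₀L²/30 = 5·4²/30 = 8/3 kN·m
  R_B = 7w₀L/20 = 7·5·4/20 = 7 kN
  M_B = -w₀L²/20 = -5·4²/20 = -4 kN·m
Load 2 — applied couple M₀=12 kN·m at a=8/5 m (b=L-a=12/5):
  R_A = 6M₀ab/L³ = 6·12·(8/5)·(12/5)/4³ = 108/25 kN
  M_A = M₀b(2a-b)/L² = 12·(12/5)·(2·(8/5)-(12/5))/4² = 36/25 kN·m
  R_B = -6M₀ab/L³ = -6·12·(8/5)·(12/5)/4³ = -108/25 kN
  M_B = M₀a(2b-a)/L² = 12·(8/5)·(2·(12/5)-(8/5))/4² = 96/25 kN·m
Load 3 — uniform load w=-15 kN/m over full span:
  R_A = wL/2 = (-15)·4/2 = -30 kN
  M_A = wL²/12 = (-15)·4²/12 = -20 kN·m
  R_B = wL/2 = (-15)·4/2 = -30 kN
  M_B = -wL²/12 = -(-15)·4²/12 = 20 kN·m
Load 4 — point force P=10 kN at a=1 m (b=L-a=3):
  R_A = Pb²(3a+b)/L³ = 10·3²·(3·1+3)/4³ = 135/16 kN
  M_A = Pab²/L² = 10·1·3²/4² = 45/8 kN·m
  R_B = Pa²(a+3b)/L³ = 10·1²·(1+3·3)/4³ = 25/16 kN
  M_B = -Pa²b/L² = -10·1²·3/4² = -15/8 kN·m
Superposition: R_A = -5697/400 kN, M_A = -6161/600 kN·m, R_B = -10303/400 kN, M_B = 3593/200 kN·m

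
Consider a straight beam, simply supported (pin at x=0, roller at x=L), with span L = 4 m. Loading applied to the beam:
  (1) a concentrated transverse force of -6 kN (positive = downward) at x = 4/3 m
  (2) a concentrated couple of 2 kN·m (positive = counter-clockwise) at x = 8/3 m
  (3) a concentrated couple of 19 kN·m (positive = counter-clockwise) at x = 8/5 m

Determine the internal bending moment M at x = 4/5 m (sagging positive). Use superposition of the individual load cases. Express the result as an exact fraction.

Load 1 — point force P=-6 kN at a=4/3 m (b=L-a=8/3):
  M_1 = Pbx/L  [x≤a] = (-6)·(8/3)·(4/5)/4 = -16/5 kN·m
Load 2 — applied couple M₀=2 kN·m at a=8/3 m (b=L-a=4/3):
  M_2 = M₀x/L  [x≤a] = 2·(4/5)/4 = 2/5 kN·m
Load 3 — applied couple M₀=19 kN·m at a=8/5 m (b=L-a=12/5):
  M_3 = M₀x/L  [x≤a] = 19·(4/5)/4 = 19/5 kN·m
Superposition: M = Σ M_i = 1 kN·m ≈ 1.000000 kN·m

M(4/5) = 1 kN·m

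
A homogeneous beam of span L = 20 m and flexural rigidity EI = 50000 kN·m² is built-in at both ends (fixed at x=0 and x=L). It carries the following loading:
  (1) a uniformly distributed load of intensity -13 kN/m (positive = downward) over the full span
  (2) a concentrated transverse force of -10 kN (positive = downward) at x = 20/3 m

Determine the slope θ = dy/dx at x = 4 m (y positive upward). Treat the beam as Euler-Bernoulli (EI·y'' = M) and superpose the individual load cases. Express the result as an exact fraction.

θ(4) = 1504/84375 rad

Load 1 — uniform load w=-13 kN/m over full span:
  θ_1 = -wx(L-x)(L-2x)/(12EI) = -(-13)·4·(20-4)·(20-2·4)/(12·50000) = 52/3125 rad
Load 2 — point force P=-10 kN at a=20/3 m (b=L-a=40/3):
  θ_2 = -Pb²x(2aL-(3a+b)x)/(2L³EI)  [x≤a] = -(-10)·(40/3)²·4·(2·(20/3)·20-(3·(20/3)+(40/3))·4)/(2·20³·50000) = 4/3375 rad
Superposition: θ = Σ θ_i = 1504/84375 rad ≈ 0.017825 rad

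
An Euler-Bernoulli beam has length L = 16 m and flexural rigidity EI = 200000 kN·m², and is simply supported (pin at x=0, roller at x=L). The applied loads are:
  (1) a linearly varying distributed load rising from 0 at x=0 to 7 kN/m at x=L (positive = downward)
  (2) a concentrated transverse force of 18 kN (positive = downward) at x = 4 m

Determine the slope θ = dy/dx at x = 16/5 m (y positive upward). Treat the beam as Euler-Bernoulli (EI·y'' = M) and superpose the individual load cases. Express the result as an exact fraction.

Load 1 — triangular load w₀=7 kN/m (0→w₀ over full span):
  θ_1 = -w₀(7L⁴-30L²x²+15x⁴)/(360LEI) = -7·(7·16⁴-30·16²·(16/5)²+15·(16/5)⁴)/(360·16·200000) = -40768/17578125 rad
Load 2 — point force P=18 kN at a=4 m (b=L-a=12):
  θ_2 = -Pb(L²-b²-3x²)/(6LEI)  [x≤a] = -18·12·(16²-12²-3·(16/5)²)/(6·16·200000) = -1143/1250000 rad
Superposition: θ = Σ θ_i = -909463/281250000 rad ≈ -0.003234 rad

θ(16/5) = -909463/281250000 rad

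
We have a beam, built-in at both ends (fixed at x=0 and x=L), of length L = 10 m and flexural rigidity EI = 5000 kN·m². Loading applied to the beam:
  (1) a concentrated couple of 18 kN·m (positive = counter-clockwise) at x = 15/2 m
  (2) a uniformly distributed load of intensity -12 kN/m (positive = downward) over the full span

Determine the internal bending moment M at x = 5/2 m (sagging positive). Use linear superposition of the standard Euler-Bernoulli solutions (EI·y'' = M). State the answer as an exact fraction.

Load 1 — applied couple M₀=18 kN·m at a=15/2 m (b=L-a=5/2):
  M_1 = R_Ax - M_A  [x≤a] with R_A=81/40, M_A=45/8 = (81/40)·(5/2) - (45/8) = -9/16 kN·m
Load 2 — uniform load w=-12 kN/m over full span:
  M_2 = wLx/2 - wL²/12 - wx²/2 = (-12)·10·(5/2)/2 - (-12)·10²/12 - (-12)·(5/2)²/2 = -25/2 kN·m
Superposition: M = Σ M_i = -209/16 kN·m ≈ -13.062500 kN·m

M(5/2) = -209/16 kN·m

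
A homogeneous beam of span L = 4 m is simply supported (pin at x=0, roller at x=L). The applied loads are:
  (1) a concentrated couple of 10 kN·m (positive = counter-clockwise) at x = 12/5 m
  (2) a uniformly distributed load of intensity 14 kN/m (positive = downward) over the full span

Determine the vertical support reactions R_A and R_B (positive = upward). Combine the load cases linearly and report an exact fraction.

Load 1 — applied couple M₀=10 kN·m at a=12/5 m (b=L-a=8/5):
  R_A = M₀/L = 10/4 = 5/2 kN
  R_B = -M₀/L = -10/4 = -5/2 kN
Load 2 — uniform load w=14 kN/m over full span:
  R_A = wL/2 = 14·4/2 = 28 kN
  R_B = wL/2 = 14·4/2 = 28 kN
Superposition: R_A = 61/2 kN, R_B = 51/2 kN

R_A = 61/2 kN, R_B = 51/2 kN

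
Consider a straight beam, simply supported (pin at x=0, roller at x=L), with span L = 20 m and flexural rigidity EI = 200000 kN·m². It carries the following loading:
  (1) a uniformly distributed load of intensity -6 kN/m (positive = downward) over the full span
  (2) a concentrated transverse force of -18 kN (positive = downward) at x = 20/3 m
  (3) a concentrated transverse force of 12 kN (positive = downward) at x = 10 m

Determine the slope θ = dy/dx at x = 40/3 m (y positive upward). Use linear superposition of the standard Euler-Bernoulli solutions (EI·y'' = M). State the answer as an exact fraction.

Load 1 — uniform load w=-6 kN/m over full span:
  θ_1 = -w(L³-6Lx²+4x³)/(24EI) = -(-6)·(20³-6·20·(40/3)²+4·(40/3)³)/(24·200000) = -13/2700 rad
Load 2 — point force P=-18 kN at a=20/3 m (b=L-a=40/3):
  θ_2 = -Pa(2L²-6Lx+3x²+a²)/(6LEI)  [x>a] = -(-18)·(20/3)·(2·20²-6·20·(40/3)+3·(40/3)²+(20/3)²)/(6·20·200000) = -1/900 rad
Load 3 — point force P=12 kN at a=10 m (b=L-a=10):
  θ_3 = -Pa(2L²-6Lx+3x²+a²)/(6LEI)  [x>a] = -12·10·(2·20²-6·20·(40/3)+3·(40/3)²+10²)/(6·20·200000) = 1/1200 rad
Superposition: θ = Σ θ_i = -11/2160 rad ≈ -0.005093 rad

θ(40/3) = -11/2160 rad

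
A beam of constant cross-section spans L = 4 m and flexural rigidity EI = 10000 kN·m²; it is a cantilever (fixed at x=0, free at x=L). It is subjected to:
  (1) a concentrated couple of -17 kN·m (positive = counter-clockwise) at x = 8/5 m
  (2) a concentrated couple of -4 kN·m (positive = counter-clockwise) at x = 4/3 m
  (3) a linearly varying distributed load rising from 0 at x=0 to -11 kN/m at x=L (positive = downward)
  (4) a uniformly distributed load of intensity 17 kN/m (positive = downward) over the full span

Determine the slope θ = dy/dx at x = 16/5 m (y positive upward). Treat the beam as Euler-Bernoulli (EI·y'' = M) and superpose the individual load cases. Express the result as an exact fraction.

Load 1 — applied couple M₀=-17 kN·m at a=8/5 m (b=L-a=12/5):
  θ_1 = M₀a/EI  [x>a] = (-17)·(8/5)/10000 = -17/6250 rad
Load 2 — applied couple M₀=-4 kN·m at a=4/3 m (b=L-a=8/3):
  θ_2 = M₀a/EI  [x>a] = (-4)·(4/3)/10000 = -1/1875 rad
Load 3 — triangular load w₀=-11 kN/m (0→w₀ over full span):
  θ_3 = (w₀Lx²/4-w₀L²x/3-w₀x⁴/(24L))/EI = ((-11)·4·(16/5)²/4-(-11)·4²·(16/5)/3-(-11)·(16/5)⁴/(24·4))/10000 = 10208/1171875 rad
Load 4 — uniform load w=17 kN/m over full span:
  θ_4 = -wx(x²-3Lx+3L²)/(6EI) = -17·(16/5)·((16/5)²-3·4·(16/5)+3·4²)/(6·10000) = -4216/234375 rad
Superposition: θ = Σ θ_i = -29369/2343750 rad ≈ -0.012531 rad

θ(16/5) = -29369/2343750 rad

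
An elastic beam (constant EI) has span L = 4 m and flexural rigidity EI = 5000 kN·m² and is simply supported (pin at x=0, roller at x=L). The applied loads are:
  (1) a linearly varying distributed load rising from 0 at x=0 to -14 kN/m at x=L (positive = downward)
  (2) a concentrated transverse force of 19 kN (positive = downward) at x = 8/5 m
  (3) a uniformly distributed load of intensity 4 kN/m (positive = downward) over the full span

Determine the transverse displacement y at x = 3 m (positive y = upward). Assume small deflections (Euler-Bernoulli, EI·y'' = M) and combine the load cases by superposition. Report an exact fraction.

Load 1 — triangular load w₀=-14 kN/m (0→w₀ over full span):
  y_1 = -w₀x(7L⁴-10L²x²+3x⁴)/(360LEI) = -(-14)·3·(7·4⁴-10·4²·3²+3·3⁴)/(360·4·5000) = 833/240000 m
Load 2 — point force P=19 kN at a=8/5 m (b=L-a=12/5):
  y_2 = -Pa(L-x)(2Lx-a²-x²)/(6LEI)  [x>a] = -19·(8/5)·(4-3)·(2·4·3-(8/5)²-3²)/(6·4·5000) = -5909/1875000 m
Load 3 — uniform load w=4 kN/m over full span:
  y_3 = -wx(L³-2Lx²+x³)/(24EI) = -4·3·(4³-2·4·3²+3³)/(24·5000) = -19/10000 m
Superposition: y = Σ y_i = -47419/30000000 m ≈ -0.001581 m

y(3) = -47419/30000000 m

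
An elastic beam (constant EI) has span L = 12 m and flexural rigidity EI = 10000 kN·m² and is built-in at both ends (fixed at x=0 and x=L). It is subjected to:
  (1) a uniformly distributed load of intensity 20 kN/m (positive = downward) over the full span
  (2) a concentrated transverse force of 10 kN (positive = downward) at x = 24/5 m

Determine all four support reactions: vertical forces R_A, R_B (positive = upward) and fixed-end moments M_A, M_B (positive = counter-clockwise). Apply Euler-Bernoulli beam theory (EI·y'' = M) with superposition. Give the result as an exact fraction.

R_A = 3162/25 kN, M_A = 6432/25 kN·m, R_B = 3088/25 kN, M_B = -6288/25 kN·m

Load 1 — uniform load w=20 kN/m over full span:
  R_A = wL/2 = 20·12/2 = 120 kN
  M_A = wL²/12 = 20·12²/12 = 240 kN·m
  R_B = wL/2 = 20·12/2 = 120 kN
  M_B = -wL²/12 = -20·12²/12 = -240 kN·m
Load 2 — point force P=10 kN at a=24/5 m (b=L-a=36/5):
  R_A = Pb²(3a+b)/L³ = 10·(36/5)²·(3·(24/5)+(36/5))/12³ = 162/25 kN
  M_A = Pab²/L² = 10·(24/5)·(36/5)²/12² = 432/25 kN·m
  R_B = Pa²(a+3b)/L³ = 10·(24/5)²·((24/5)+3·(36/5))/12³ = 88/25 kN
  M_B = -Pa²b/L² = -10·(24/5)²·(36/5)/12² = -288/25 kN·m
Superposition: R_A = 3162/25 kN, M_A = 6432/25 kN·m, R_B = 3088/25 kN, M_B = -6288/25 kN·m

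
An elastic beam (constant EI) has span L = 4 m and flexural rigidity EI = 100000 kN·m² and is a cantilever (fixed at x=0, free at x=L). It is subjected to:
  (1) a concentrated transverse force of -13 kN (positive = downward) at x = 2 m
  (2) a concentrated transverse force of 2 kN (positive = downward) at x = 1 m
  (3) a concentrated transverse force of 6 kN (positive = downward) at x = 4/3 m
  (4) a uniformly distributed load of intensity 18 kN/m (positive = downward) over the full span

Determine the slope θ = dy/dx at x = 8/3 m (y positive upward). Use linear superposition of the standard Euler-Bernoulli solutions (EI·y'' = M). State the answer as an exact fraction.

θ(8/3) = -1487/900000 rad

Load 1 — point force P=-13 kN at a=2 m (b=L-a=2):
  θ_1 = -Pa²/(2EI)  [x>a] = -(-13)·2²/(2·100000) = 13/50000 rad
Load 2 — point force P=2 kN at a=1 m (b=L-a=3):
  θ_2 = -Pa²/(2EI)  [x>a] = -2·1²/(2·100000) = -1/100000 rad
Load 3 — point force P=6 kN at a=4/3 m (b=L-a=8/3):
  θ_3 = -Pa²/(2EI)  [x>a] = -6·(4/3)²/(2·100000) = -1/18750 rad
Load 4 — uniform load w=18 kN/m over full span:
  θ_4 = -wx(x²-3Lx+3L²)/(6EI) = -18·(8/3)·((8/3)²-3·4·(8/3)+3·4²)/(6·100000) = -52/28125 rad
Superposition: θ = Σ θ_i = -1487/900000 rad ≈ -0.001652 rad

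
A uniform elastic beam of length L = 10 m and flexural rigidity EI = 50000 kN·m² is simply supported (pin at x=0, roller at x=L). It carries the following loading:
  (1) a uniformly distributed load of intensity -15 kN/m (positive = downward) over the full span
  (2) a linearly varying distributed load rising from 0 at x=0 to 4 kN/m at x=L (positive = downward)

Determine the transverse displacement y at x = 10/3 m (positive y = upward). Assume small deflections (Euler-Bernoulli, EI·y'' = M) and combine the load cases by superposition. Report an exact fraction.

y(10/3) = 431/14580 m

Load 1 — uniform load w=-15 kN/m over full span:
  y_1 = -wx(L³-2Lx²+x³)/(24EI) = -(-15)·(10/3)·(10³-2·10·(10/3)²+(10/3)³)/(24·50000) = 11/324 m
Load 2 — triangular load w₀=4 kN/m (0→w₀ over full span):
  y_2 = -w₀x(7L⁴-10L²x²+3x⁴)/(360LEI) = -4·(10/3)·(7·10⁴-10·10²·(10/3)²+3·(10/3)⁴)/(360·10·50000) = -16/3645 m
Superposition: y = Σ y_i = 431/14580 m ≈ 0.029561 m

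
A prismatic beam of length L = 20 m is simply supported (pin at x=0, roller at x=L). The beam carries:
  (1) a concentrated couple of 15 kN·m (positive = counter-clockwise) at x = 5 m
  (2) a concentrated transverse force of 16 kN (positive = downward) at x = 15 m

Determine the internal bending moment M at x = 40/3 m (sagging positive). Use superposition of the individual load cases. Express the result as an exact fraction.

M(40/3) = 145/3 kN·m

Load 1 — applied couple M₀=15 kN·m at a=5 m (b=L-a=15):
  M_1 = M₀x/L - M₀  [x>a] = 15·(40/3)/20 - 15 = -5 kN·m
Load 2 — point force P=16 kN at a=15 m (b=L-a=5):
  M_2 = Pbx/L  [x≤a] = 16·5·(40/3)/20 = 160/3 kN·m
Superposition: M = Σ M_i = 145/3 kN·m ≈ 48.333333 kN·m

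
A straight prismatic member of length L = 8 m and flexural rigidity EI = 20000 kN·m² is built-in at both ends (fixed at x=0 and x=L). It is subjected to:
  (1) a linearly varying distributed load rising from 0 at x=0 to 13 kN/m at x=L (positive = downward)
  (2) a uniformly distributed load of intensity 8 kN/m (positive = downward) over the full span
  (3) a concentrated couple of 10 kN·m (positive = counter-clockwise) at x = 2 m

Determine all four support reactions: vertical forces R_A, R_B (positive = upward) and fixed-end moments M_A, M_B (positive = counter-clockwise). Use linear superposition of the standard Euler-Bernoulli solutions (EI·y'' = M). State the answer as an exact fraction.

Load 1 — triangular load w₀=13 kN/m (0→w₀ over full span):
  R_A = 3w₀L/20 = 3·13·8/20 = 78/5 kN
  M_A = w₀L²/30 = 13·8²/30 = 416/15 kN·m
  R_B = 7w₀L/20 = 7·13·8/20 = 182/5 kN
  M_B = -w₀L²/20 = -13·8²/20 = -208/5 kN·m
Load 2 — uniform load w=8 kN/m over full span:
  R_A = wL/2 = 8·8/2 = 32 kN
  M_A = wL²/12 = 8·8²/12 = 128/3 kN·m
  R_B = wL/2 = 8·8/2 = 32 kN
  M_B = -wL²/12 = -8·8²/12 = -128/3 kN·m
Load 3 — applied couple M₀=10 kN·m at a=2 m (b=L-a=6):
  R_A = 6M₀ab/L³ = 6·10·2·6/8³ = 45/32 kN
  M_A = M₀b(2a-b)/L² = 10·6·(2·2-6)/8² = -15/8 kN·m
  R_B = -6M₀ab/L³ = -6·10·2·6/8³ = -45/32 kN
  M_B = M₀a(2b-a)/L² = 10·2·(2·6-2)/8² = 25/8 kN·m
Superposition: R_A = 7841/160 kN, M_A = 2741/40 kN·m, R_B = 10719/160 kN, M_B = -9737/120 kN·m

R_A = 7841/160 kN, M_A = 2741/40 kN·m, R_B = 10719/160 kN, M_B = -9737/120 kN·m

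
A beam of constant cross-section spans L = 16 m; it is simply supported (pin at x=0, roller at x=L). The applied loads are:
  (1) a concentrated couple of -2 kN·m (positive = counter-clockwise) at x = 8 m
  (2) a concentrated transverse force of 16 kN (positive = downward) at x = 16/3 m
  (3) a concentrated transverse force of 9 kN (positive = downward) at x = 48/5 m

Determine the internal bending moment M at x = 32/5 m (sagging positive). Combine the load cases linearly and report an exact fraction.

M(32/5) = 1836/25 kN·m

Load 1 — applied couple M₀=-2 kN·m at a=8 m (b=L-a=8):
  M_1 = M₀x/L  [x≤a] = (-2)·(32/5)/16 = -4/5 kN·m
Load 2 — point force P=16 kN at a=16/3 m (b=L-a=32/3):
  M_2 = Pa(L-x)/L  [x>a] = 16·(16/3)·(16-(32/5))/16 = 256/5 kN·m
Load 3 — point force P=9 kN at a=48/5 m (b=L-a=32/5):
  M_3 = Pbx/L  [x≤a] = 9·(32/5)·(32/5)/16 = 576/25 kN·m
Superposition: M = Σ M_i = 1836/25 kN·m ≈ 73.440000 kN·m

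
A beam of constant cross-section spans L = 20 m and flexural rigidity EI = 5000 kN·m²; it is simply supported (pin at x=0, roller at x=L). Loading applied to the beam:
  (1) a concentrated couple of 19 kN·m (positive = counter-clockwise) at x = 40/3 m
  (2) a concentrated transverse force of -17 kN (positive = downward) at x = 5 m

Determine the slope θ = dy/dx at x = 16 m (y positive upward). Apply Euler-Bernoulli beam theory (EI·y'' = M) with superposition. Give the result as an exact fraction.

Load 1 — applied couple M₀=19 kN·m at a=40/3 m (b=L-a=20/3):
  θ_1 = (M₀x²/(2L)-M₀(x-a)+C₁)/EI  [x>a] with C₁=M₀(3b²-L²)/(6L)=-380/9 = (19·16²/(2·20)-19·(16-(40/3))+(-380/9))/5000 = 323/56250 rad
Load 2 — point force P=-17 kN at a=5 m (b=L-a=15):
  θ_2 = -Pa(2L²-6Lx+3x²+a²)/(6LEI)  [x>a] = -(-17)·5·(2·20²-6·20·16+3·16²+5²)/(6·20·5000) = -1853/40000 rad
Superposition: θ = Σ θ_i = -73049/1800000 rad ≈ -0.040583 rad

θ(16) = -73049/1800000 rad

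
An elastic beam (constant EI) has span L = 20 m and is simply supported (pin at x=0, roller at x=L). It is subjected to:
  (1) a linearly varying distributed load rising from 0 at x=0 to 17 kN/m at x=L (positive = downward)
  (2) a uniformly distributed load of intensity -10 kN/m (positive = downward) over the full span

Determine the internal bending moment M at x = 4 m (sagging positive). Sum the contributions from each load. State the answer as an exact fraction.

Load 1 — triangular load w₀=17 kN/m (0→w₀ over full span):
  M_1 = w₀Lx/6 - w₀x³/(6L) = 17·20·4/6 - 17·4³/(6·20) = 1088/5 kN·m
Load 2 — uniform load w=-10 kN/m over full span:
  M_2 = wx(L-x)/2 = (-10)·4·(20-4)/2 = -320 kN·m
Superposition: M = Σ M_i = -512/5 kN·m ≈ -102.400000 kN·m

M(4) = -512/5 kN·m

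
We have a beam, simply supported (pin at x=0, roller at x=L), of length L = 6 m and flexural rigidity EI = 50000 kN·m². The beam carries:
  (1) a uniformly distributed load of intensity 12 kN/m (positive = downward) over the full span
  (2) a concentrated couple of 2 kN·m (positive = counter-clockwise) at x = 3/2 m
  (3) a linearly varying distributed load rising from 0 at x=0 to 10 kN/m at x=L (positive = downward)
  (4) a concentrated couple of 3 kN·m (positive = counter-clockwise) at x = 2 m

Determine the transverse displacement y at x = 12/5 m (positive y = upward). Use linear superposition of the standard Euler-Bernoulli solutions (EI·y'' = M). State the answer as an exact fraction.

Load 1 — uniform load w=12 kN/m over full span:
  y_1 = -wx(L³-2Lx²+x³)/(24EI) = -12·(12/5)·(6³-2·6·(12/5)²+(12/5)³)/(24·50000) = -7533/1953125 m
Load 2 — applied couple M₀=2 kN·m at a=3/2 m (b=L-a=9/2):
  y_2 = (M₀x³/(6L)-M₀(x-a)²/2+C₁x)/EI  [x>a] with C₁=M₀(3b²-L²)/(6L)=11/8 = (2·(12/5)³/(6·6)-2·((12/5)-(3/2))²/2+(11/8)·(12/5))/50000 = 1629/25000000 m
Load 3 — triangular load w₀=10 kN/m (0→w₀ over full span):
  y_3 = -w₀x(7L⁴-10L²x²+3x⁴)/(360LEI) = -10·(12/5)·(7·6⁴-10·6²·(12/5)²+3·(12/5)⁴)/(360·6·50000) = -30807/19531250 m
Load 4 — applied couple M₀=3 kN·m at a=2 m (b=L-a=4):
  y_4 = (M₀x³/(6L)-M₀(x-a)²/2+C₁x)/EI  [x>a] with C₁=M₀(3b²-L²)/(6L)=1 = (3·(12/5)³/(6·6)-3·((12/5)-2)²/2+1·(12/5))/50000 = 207/3125000 m
Superposition: y = Σ y_i = -3314259/625000000 m ≈ -0.005303 m

y(12/5) = -3314259/625000000 m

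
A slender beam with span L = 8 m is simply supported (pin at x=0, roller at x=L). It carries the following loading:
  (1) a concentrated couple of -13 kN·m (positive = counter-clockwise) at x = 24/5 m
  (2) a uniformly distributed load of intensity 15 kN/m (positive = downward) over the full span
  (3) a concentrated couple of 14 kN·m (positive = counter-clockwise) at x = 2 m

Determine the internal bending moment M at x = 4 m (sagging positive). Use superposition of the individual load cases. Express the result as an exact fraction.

Load 1 — applied couple M₀=-13 kN·m at a=24/5 m (b=L-a=16/5):
  M_1 = M₀x/L  [x≤a] = (-13)·4/8 = -13/2 kN·m
Load 2 — uniform load w=15 kN/m over full span:
  M_2 = wx(L-x)/2 = 15·4·(8-4)/2 = 120 kN·m
Load 3 — applied couple M₀=14 kN·m at a=2 m (b=L-a=6):
  M_3 = M₀x/L - M₀  [x>a] = 14·4/8 - 14 = -7 kN·m
Superposition: M = Σ M_i = 213/2 kN·m ≈ 106.500000 kN·m

M(4) = 213/2 kN·m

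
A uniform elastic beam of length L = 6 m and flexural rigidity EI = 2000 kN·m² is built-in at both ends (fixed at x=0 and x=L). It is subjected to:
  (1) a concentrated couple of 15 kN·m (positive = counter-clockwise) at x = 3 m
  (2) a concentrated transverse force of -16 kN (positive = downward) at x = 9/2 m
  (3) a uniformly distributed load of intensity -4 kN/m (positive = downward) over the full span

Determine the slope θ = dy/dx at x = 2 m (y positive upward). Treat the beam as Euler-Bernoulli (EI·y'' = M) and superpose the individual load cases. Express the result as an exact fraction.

θ(2) = 7/1500 rad

Load 1 — applied couple M₀=15 kN·m at a=3 m (b=L-a=3):
  θ_1 = (R_Ax²/2 - M_Ax)/EI  [x≤a] with R_A=15/4, M_A=15/4 = ((15/4)·2²/2 - (15/4)·2)/2000 = 0 rad
Load 2 — point force P=-16 kN at a=9/2 m (b=L-a=3/2):
  θ_2 = -Pb²x(2aL-(3a+b)x)/(2L³EI)  [x≤a] = -(-16)·(3/2)²·2·(2·(9/2)·6-(3·(9/2)+(3/2))·2)/(2·6³·2000) = 1/500 rad
Load 3 — uniform load w=-4 kN/m over full span:
  θ_3 = -wx(L-x)(L-2x)/(12EI) = -(-4)·2·(6-2)·(6-2·2)/(12·2000) = 1/375 rad
Superposition: θ = Σ θ_i = 7/1500 rad ≈ 0.004667 rad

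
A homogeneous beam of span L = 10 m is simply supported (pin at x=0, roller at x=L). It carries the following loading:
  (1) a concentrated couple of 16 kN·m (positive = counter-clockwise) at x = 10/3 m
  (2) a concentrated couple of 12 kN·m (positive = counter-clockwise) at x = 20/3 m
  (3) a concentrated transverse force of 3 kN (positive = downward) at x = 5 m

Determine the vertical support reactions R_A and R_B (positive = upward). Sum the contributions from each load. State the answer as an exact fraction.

Load 1 — applied couple M₀=16 kN·m at a=10/3 m (b=L-a=20/3):
  R_A = M₀/L = 16/10 = 8/5 kN
  R_B = -M₀/L = -16/10 = -8/5 kN
Load 2 — applied couple M₀=12 kN·m at a=20/3 m (b=L-a=10/3):
  R_A = M₀/L = 12/10 = 6/5 kN
  R_B = -M₀/L = -12/10 = -6/5 kN
Load 3 — point force P=3 kN at a=5 m (b=L-a=5):
  R_A = Pb/L = 3·5/10 = 3/2 kN
  R_B = Pa/L = 3·5/10 = 3/2 kN
Superposition: R_A = 43/10 kN, R_B = -13/10 kN

R_A = 43/10 kN, R_B = -13/10 kN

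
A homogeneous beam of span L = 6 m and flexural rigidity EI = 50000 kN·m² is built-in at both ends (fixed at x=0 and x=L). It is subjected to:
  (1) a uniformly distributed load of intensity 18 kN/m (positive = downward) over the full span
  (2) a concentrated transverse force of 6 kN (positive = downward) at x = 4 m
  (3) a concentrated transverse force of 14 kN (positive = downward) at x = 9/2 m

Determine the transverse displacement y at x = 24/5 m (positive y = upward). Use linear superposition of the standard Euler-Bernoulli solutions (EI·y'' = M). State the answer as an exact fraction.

y(24/5) = -162731/250000000 m

Load 1 — uniform load w=18 kN/m over full span:
  y_1 = -wx²(L-x)²/(24EI) = -18·(24/5)²·(6-(24/5))²/(24·50000) = -972/1953125 m
Load 2 — point force P=6 kN at a=4 m (b=L-a=2):
  y_2 = -Pa²(L-x)²(3bL-(3b+a)(L-x))/(6L³EI)  [x>a] = -6·4²·(6-(24/5))²·(3·2·6-(3·2+4)·(6-(24/5)))/(6·6³·50000) = -4/78125 m
Load 3 — point force P=14 kN at a=9/2 m (b=L-a=3/2):
  y_3 = -Pa²(L-x)²(3bL-(3b+a)(L-x))/(6L³EI)  [x>a] = -14·(9/2)²·(6-(24/5))²·(3·(3/2)·6-(3·(3/2)+(9/2))·(6-(24/5)))/(6·6³·50000) = -5103/50000000 m
Superposition: y = Σ y_i = -162731/250000000 m ≈ -0.000651 m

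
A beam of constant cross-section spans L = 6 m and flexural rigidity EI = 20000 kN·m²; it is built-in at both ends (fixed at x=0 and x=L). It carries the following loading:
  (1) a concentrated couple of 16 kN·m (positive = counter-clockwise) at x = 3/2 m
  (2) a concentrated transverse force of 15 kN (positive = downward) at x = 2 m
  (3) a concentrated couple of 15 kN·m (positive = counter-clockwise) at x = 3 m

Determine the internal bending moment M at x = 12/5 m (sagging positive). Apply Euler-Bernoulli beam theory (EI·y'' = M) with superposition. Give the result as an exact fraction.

Load 1 — applied couple M₀=16 kN·m at a=3/2 m (b=L-a=9/2):
  M_1 = R_Ax - M_A - M₀  [x>a] with R_A=3, M_A=-3 = 3·(12/5) - (-3) - 16 = -29/5 kN·m
Load 2 — point force P=15 kN at a=2 m (b=L-a=4):
  M_2 = Pa²(a+3b)(L-x)/L³ - Pa²b/L²  [x>a] = 15·2²·(2+3·4)·(6-(12/5))/6³ - 15·2²·4/6² = 22/3 kN·m
Load 3 — applied couple M₀=15 kN·m at a=3 m (b=L-a=3):
  M_3 = R_Ax - M_A  [x≤a] with R_A=15/4, M_A=15/4 = (15/4)·(12/5) - (15/4) = 21/4 kN·m
Superposition: M = Σ M_i = 407/60 kN·m ≈ 6.783333 kN·m

M(12/5) = 407/60 kN·m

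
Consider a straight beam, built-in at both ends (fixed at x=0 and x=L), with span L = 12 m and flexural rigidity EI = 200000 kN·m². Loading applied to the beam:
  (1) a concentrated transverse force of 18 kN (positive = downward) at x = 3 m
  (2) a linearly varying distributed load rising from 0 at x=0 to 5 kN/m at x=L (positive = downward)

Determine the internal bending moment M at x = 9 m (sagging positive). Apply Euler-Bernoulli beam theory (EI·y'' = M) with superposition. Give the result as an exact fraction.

Load 1 — point force P=18 kN at a=3 m (b=L-a=9):
  M_1 = Pa²(a+3b)(L-x)/L³ - Pa²b/L²  [x>a] = 18·3²·(3+3·9)·(12-9)/12³ - 18·3²·9/12² = -27/16 kN·m
Load 2 — triangular load w₀=5 kN/m (0→w₀ over full span):
  M_2 = 3w₀Lx/20 - w₀L²/30 - w₀x³/(6L) = 3·5·12·9/20 - 5·12²/30 - 5·9³/(6·12) = 51/8 kN·m
Superposition: M = Σ M_i = 75/16 kN·m ≈ 4.687500 kN·m

M(9) = 75/16 kN·m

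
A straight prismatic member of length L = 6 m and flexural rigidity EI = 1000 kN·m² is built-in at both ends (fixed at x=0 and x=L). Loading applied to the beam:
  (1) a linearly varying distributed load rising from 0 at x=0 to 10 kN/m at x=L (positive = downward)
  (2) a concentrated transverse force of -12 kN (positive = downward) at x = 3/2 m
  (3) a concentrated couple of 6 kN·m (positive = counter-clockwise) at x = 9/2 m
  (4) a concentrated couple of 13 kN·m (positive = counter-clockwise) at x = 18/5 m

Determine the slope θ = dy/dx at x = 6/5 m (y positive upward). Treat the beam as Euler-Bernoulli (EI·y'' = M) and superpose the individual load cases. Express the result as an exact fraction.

Load 1 — triangular load w₀=10 kN/m (0→w₀ over full span):
  θ_1 = -w₀(2x(L-x)(L-2x)(x+2L)+x²(L-x)²)/(120LEI) = -10·(2·(6/5)·(6-(6/5))·(6-2·(6/5))·((6/5)+2·6)+(6/5)²·(6-(6/5))²)/(120·6·1000) = -126/15625 rad
Load 2 — point force P=-12 kN at a=3/2 m (b=L-a=9/2):
  θ_2 = -Pb²x(2aL-(3a+b)x)/(2L³EI)  [x≤a] = -(-12)·(9/2)²·(6/5)·(2·(3/2)·6-(3·(3/2)+(9/2))·(6/5))/(2·6³·1000) = 243/50000 rad
Load 3 — applied couple M₀=6 kN·m at a=9/2 m (b=L-a=3/2):
  θ_3 = (R_Ax²/2 - M_Ax)/EI  [x≤a] with R_A=9/8, M_A=15/8 = ((9/8)·(6/5)²/2 - (15/8)·(6/5))/1000 = -9/6250 rad
Load 4 — applied couple M₀=13 kN·m at a=18/5 m (b=L-a=12/5):
  θ_4 = (R_Ax²/2 - M_Ax)/EI  [x≤a] with R_A=78/25, M_A=104/25 = ((78/25)·(6/5)²/2 - (104/25)·(6/5))/1000 = -429/156250 rad
Superposition: θ = Σ θ_i = -9237/1250000 rad ≈ -0.007390 rad

θ(6/5) = -9237/1250000 rad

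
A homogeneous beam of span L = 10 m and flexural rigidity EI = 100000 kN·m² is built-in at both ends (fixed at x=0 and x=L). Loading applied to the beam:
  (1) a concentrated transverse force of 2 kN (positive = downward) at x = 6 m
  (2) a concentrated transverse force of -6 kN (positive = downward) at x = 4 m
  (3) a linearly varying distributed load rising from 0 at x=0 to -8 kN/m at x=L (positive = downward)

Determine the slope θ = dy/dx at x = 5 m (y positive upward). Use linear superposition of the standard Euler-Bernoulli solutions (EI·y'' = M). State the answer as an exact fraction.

θ(5) = 29/3000000 rad

Load 1 — point force P=2 kN at a=6 m (b=L-a=4):
  θ_1 = -Pb²x(2aL-(3a+b)x)/(2L³EI)  [x≤a] = -2·4²·5·(2·6·10-(3·6+4)·5)/(2·10³·100000) = -1/125000 rad
Load 2 — point force P=-6 kN at a=4 m (b=L-a=6):
  θ_2 = Pa²(L-x)(2bL-(3b+a)(L-x))/(2L³EI)  [x>a] = (-6)·4²·(10-5)·(2·6·10-(3·6+4)·(10-5))/(2·10³·100000) = -3/125000 rad
Load 3 — triangular load w₀=-8 kN/m (0→w₀ over full span):
  θ_3 = -w₀(2x(L-x)(L-2x)(x+2L)+x²(L-x)²)/(120LEI) = -(-8)·(2·5·(10-5)·(10-2·5)·(5+2·10)+5²·(10-5)²)/(120·10·100000) = 1/24000 rad
Superposition: θ = Σ θ_i = 29/3000000 rad ≈ 0.000010 rad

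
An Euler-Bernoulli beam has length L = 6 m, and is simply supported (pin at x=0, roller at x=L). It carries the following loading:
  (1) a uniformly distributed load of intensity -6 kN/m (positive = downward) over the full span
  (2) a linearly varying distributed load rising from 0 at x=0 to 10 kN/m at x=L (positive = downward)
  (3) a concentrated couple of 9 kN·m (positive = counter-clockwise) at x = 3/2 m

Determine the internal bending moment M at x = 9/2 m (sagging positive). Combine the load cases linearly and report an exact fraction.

M(9/2) = -45/16 kN·m

Load 1 — uniform load w=-6 kN/m over full span:
  M_1 = wx(L-x)/2 = (-6)·(9/2)·(6-(9/2))/2 = -81/4 kN·m
Load 2 — triangular load w₀=10 kN/m (0→w₀ over full span):
  M_2 = w₀Lx/6 - w₀x³/(6L) = 10·6·(9/2)/6 - 10·(9/2)³/(6·6) = 315/16 kN·m
Load 3 — applied couple M₀=9 kN·m at a=3/2 m (b=L-a=9/2):
  M_3 = M₀x/L - M₀  [x>a] = 9·(9/2)/6 - 9 = -9/4 kN·m
Superposition: M = Σ M_i = -45/16 kN·m ≈ -2.812500 kN·m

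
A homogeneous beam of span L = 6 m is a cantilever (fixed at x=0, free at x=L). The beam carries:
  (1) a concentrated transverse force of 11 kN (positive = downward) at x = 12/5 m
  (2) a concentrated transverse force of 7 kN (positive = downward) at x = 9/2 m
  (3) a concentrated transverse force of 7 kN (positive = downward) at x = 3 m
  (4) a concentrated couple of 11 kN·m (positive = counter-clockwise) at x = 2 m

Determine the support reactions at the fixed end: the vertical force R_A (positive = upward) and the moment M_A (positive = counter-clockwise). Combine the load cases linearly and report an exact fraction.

R_A = 25 kN, M_A = 679/10 kN·m

Load 1 — point force P=11 kN at a=12/5 m (b=L-a=18/5):
  R_A = P = 11 kN
  M_A = Pa = 11·(12/5) = 132/5 kN·m
Load 2 — point force P=7 kN at a=9/2 m (b=L-a=3/2):
  R_A = P = 7 kN
  M_A = Pa = 7·(9/2) = 63/2 kN·m
Load 3 — point force P=7 kN at a=3 m (b=L-a=3):
  R_A = P = 7 kN
  M_A = Pa = 7·3 = 21 kN·m
Load 4 — applied couple M₀=11 kN·m at a=2 m (b=L-a=4):
  R_A = 0 kN
  M_A = -M₀ = -11 kN·m
Superposition: R_A = 25 kN, M_A = 679/10 kN·m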